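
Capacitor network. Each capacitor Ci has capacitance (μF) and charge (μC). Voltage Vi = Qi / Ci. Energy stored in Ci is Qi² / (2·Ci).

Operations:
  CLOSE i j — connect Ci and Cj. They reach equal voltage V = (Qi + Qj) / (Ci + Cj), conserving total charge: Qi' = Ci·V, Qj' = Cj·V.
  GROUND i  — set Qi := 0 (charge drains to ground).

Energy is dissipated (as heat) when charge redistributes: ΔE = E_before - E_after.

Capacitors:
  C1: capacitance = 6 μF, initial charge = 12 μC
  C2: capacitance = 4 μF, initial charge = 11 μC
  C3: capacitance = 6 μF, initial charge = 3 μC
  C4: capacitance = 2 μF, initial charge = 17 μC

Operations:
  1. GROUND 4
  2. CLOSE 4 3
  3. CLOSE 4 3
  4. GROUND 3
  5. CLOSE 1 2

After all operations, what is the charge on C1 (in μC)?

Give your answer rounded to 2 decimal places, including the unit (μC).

Initial: C1(6μF, Q=12μC, V=2.00V), C2(4μF, Q=11μC, V=2.75V), C3(6μF, Q=3μC, V=0.50V), C4(2μF, Q=17μC, V=8.50V)
Op 1: GROUND 4: Q4=0; energy lost=72.250
Op 2: CLOSE 4-3: Q_total=3.00, C_total=8.00, V=0.38; Q4=0.75, Q3=2.25; dissipated=0.188
Op 3: CLOSE 4-3: Q_total=3.00, C_total=8.00, V=0.38; Q4=0.75, Q3=2.25; dissipated=0.000
Op 4: GROUND 3: Q3=0; energy lost=0.422
Op 5: CLOSE 1-2: Q_total=23.00, C_total=10.00, V=2.30; Q1=13.80, Q2=9.20; dissipated=0.675
Final charges: Q1=13.80, Q2=9.20, Q3=0.00, Q4=0.75

Answer: 13.80 μC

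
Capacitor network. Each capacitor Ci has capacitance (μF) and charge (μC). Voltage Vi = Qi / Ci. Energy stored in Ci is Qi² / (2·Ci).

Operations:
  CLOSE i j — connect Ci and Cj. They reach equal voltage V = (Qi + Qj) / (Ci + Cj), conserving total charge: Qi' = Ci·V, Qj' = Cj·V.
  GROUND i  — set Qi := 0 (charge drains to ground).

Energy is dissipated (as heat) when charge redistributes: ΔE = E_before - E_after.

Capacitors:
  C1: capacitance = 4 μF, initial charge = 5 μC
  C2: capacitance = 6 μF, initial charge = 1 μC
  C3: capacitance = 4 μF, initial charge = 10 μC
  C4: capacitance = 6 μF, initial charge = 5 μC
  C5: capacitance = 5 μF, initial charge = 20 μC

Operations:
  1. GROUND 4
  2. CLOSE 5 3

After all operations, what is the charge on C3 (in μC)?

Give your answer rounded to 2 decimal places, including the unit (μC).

Initial: C1(4μF, Q=5μC, V=1.25V), C2(6μF, Q=1μC, V=0.17V), C3(4μF, Q=10μC, V=2.50V), C4(6μF, Q=5μC, V=0.83V), C5(5μF, Q=20μC, V=4.00V)
Op 1: GROUND 4: Q4=0; energy lost=2.083
Op 2: CLOSE 5-3: Q_total=30.00, C_total=9.00, V=3.33; Q5=16.67, Q3=13.33; dissipated=2.500
Final charges: Q1=5.00, Q2=1.00, Q3=13.33, Q4=0.00, Q5=16.67

Answer: 13.33 μC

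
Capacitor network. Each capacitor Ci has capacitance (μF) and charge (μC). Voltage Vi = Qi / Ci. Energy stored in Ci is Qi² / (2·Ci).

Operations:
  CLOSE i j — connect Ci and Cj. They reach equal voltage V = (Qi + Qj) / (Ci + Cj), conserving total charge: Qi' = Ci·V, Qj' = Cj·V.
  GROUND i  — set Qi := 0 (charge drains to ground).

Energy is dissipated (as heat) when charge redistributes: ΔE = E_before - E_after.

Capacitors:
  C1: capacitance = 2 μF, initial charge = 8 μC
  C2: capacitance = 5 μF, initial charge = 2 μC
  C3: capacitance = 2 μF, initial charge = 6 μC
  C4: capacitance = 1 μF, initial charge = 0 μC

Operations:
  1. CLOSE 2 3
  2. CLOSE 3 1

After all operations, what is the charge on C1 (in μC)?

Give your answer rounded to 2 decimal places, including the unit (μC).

Answer: 5.14 μC

Derivation:
Initial: C1(2μF, Q=8μC, V=4.00V), C2(5μF, Q=2μC, V=0.40V), C3(2μF, Q=6μC, V=3.00V), C4(1μF, Q=0μC, V=0.00V)
Op 1: CLOSE 2-3: Q_total=8.00, C_total=7.00, V=1.14; Q2=5.71, Q3=2.29; dissipated=4.829
Op 2: CLOSE 3-1: Q_total=10.29, C_total=4.00, V=2.57; Q3=5.14, Q1=5.14; dissipated=4.082
Final charges: Q1=5.14, Q2=5.71, Q3=5.14, Q4=0.00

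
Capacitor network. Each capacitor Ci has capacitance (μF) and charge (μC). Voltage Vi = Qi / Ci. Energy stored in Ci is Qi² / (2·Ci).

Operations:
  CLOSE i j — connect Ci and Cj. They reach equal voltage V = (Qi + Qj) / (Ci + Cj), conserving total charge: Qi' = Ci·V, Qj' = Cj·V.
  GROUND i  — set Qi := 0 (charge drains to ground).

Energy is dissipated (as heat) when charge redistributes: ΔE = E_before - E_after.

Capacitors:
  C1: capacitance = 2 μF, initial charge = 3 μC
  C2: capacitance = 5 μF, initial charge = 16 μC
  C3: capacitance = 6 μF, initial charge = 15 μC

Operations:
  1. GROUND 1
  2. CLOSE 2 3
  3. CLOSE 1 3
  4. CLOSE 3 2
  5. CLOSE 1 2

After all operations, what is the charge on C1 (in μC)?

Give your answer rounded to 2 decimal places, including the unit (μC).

Answer: 4.68 μC

Derivation:
Initial: C1(2μF, Q=3μC, V=1.50V), C2(5μF, Q=16μC, V=3.20V), C3(6μF, Q=15μC, V=2.50V)
Op 1: GROUND 1: Q1=0; energy lost=2.250
Op 2: CLOSE 2-3: Q_total=31.00, C_total=11.00, V=2.82; Q2=14.09, Q3=16.91; dissipated=0.668
Op 3: CLOSE 1-3: Q_total=16.91, C_total=8.00, V=2.11; Q1=4.23, Q3=12.68; dissipated=5.957
Op 4: CLOSE 3-2: Q_total=26.77, C_total=11.00, V=2.43; Q3=14.60, Q2=12.17; dissipated=0.677
Op 5: CLOSE 1-2: Q_total=16.40, C_total=7.00, V=2.34; Q1=4.68, Q2=11.71; dissipated=0.073
Final charges: Q1=4.68, Q2=11.71, Q3=14.60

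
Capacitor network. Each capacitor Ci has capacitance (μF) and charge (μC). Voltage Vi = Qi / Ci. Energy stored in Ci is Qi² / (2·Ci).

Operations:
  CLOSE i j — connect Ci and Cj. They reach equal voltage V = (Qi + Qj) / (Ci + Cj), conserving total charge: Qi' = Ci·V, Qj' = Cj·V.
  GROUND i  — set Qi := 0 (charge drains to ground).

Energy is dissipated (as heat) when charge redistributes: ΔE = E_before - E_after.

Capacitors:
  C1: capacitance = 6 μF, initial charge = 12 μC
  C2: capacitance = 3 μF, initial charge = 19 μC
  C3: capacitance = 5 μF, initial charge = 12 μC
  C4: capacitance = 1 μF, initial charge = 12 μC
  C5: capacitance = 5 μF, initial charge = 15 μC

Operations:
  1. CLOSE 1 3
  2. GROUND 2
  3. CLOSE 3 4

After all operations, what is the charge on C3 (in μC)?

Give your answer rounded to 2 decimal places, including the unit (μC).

Answer: 19.09 μC

Derivation:
Initial: C1(6μF, Q=12μC, V=2.00V), C2(3μF, Q=19μC, V=6.33V), C3(5μF, Q=12μC, V=2.40V), C4(1μF, Q=12μC, V=12.00V), C5(5μF, Q=15μC, V=3.00V)
Op 1: CLOSE 1-3: Q_total=24.00, C_total=11.00, V=2.18; Q1=13.09, Q3=10.91; dissipated=0.218
Op 2: GROUND 2: Q2=0; energy lost=60.167
Op 3: CLOSE 3-4: Q_total=22.91, C_total=6.00, V=3.82; Q3=19.09, Q4=3.82; dissipated=40.165
Final charges: Q1=13.09, Q2=0.00, Q3=19.09, Q4=3.82, Q5=15.00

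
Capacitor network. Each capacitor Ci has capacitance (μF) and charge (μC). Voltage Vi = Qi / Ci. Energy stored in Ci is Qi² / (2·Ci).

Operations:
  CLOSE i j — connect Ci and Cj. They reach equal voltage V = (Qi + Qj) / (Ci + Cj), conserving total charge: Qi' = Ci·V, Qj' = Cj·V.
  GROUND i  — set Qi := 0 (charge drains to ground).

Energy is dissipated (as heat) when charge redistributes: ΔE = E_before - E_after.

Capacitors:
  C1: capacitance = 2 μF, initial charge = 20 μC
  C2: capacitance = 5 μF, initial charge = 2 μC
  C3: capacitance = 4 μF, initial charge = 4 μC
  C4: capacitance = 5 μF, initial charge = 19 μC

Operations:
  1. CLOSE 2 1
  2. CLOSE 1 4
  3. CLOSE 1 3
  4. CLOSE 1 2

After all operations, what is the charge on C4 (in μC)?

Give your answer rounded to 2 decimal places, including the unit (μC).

Initial: C1(2μF, Q=20μC, V=10.00V), C2(5μF, Q=2μC, V=0.40V), C3(4μF, Q=4μC, V=1.00V), C4(5μF, Q=19μC, V=3.80V)
Op 1: CLOSE 2-1: Q_total=22.00, C_total=7.00, V=3.14; Q2=15.71, Q1=6.29; dissipated=65.829
Op 2: CLOSE 1-4: Q_total=25.29, C_total=7.00, V=3.61; Q1=7.22, Q4=18.06; dissipated=0.308
Op 3: CLOSE 1-3: Q_total=11.22, C_total=6.00, V=1.87; Q1=3.74, Q3=7.48; dissipated=4.549
Op 4: CLOSE 1-2: Q_total=19.46, C_total=7.00, V=2.78; Q1=5.56, Q2=13.90; dissipated=1.156
Final charges: Q1=5.56, Q2=13.90, Q3=7.48, Q4=18.06

Answer: 18.06 μC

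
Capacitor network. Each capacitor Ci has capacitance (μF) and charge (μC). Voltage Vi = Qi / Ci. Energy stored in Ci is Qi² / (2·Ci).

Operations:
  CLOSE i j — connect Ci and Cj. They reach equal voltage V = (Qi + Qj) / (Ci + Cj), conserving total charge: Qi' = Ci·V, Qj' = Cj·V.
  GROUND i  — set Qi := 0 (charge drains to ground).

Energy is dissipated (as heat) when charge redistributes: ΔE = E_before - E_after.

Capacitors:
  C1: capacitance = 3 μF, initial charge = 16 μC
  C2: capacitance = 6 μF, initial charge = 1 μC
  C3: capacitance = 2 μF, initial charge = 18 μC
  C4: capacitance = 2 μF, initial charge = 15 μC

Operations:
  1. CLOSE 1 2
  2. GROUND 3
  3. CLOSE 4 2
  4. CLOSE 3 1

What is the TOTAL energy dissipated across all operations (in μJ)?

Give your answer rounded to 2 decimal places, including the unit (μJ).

Answer: 133.45 μJ

Derivation:
Initial: C1(3μF, Q=16μC, V=5.33V), C2(6μF, Q=1μC, V=0.17V), C3(2μF, Q=18μC, V=9.00V), C4(2μF, Q=15μC, V=7.50V)
Op 1: CLOSE 1-2: Q_total=17.00, C_total=9.00, V=1.89; Q1=5.67, Q2=11.33; dissipated=26.694
Op 2: GROUND 3: Q3=0; energy lost=81.000
Op 3: CLOSE 4-2: Q_total=26.33, C_total=8.00, V=3.29; Q4=6.58, Q2=19.75; dissipated=23.613
Op 4: CLOSE 3-1: Q_total=5.67, C_total=5.00, V=1.13; Q3=2.27, Q1=3.40; dissipated=2.141
Total dissipated: 133.449 μJ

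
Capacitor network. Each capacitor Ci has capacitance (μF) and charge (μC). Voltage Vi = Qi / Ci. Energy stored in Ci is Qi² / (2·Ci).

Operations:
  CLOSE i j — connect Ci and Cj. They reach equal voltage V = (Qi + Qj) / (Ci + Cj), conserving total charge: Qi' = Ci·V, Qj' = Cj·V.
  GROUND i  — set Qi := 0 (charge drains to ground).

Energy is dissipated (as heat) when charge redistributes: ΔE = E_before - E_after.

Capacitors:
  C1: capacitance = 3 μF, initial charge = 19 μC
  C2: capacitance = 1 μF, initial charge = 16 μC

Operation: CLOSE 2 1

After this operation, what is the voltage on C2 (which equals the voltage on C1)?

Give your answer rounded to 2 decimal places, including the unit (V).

Initial: C1(3μF, Q=19μC, V=6.33V), C2(1μF, Q=16μC, V=16.00V)
Op 1: CLOSE 2-1: Q_total=35.00, C_total=4.00, V=8.75; Q2=8.75, Q1=26.25; dissipated=35.042

Answer: 8.75 V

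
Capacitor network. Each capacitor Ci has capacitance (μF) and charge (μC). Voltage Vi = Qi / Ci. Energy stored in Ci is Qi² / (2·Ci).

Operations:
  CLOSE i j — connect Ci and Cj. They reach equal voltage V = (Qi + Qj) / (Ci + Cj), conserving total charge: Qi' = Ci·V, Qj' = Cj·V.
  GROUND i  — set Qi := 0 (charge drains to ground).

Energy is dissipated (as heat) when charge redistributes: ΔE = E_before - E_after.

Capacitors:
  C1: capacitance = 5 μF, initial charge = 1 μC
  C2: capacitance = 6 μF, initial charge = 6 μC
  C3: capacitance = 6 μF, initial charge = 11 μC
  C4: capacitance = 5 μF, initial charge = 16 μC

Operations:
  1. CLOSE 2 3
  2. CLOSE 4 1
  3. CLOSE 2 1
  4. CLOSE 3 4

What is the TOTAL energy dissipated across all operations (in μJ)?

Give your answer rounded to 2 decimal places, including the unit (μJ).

Initial: C1(5μF, Q=1μC, V=0.20V), C2(6μF, Q=6μC, V=1.00V), C3(6μF, Q=11μC, V=1.83V), C4(5μF, Q=16μC, V=3.20V)
Op 1: CLOSE 2-3: Q_total=17.00, C_total=12.00, V=1.42; Q2=8.50, Q3=8.50; dissipated=1.042
Op 2: CLOSE 4-1: Q_total=17.00, C_total=10.00, V=1.70; Q4=8.50, Q1=8.50; dissipated=11.250
Op 3: CLOSE 2-1: Q_total=17.00, C_total=11.00, V=1.55; Q2=9.27, Q1=7.73; dissipated=0.109
Op 4: CLOSE 3-4: Q_total=17.00, C_total=11.00, V=1.55; Q3=9.27, Q4=7.73; dissipated=0.109
Total dissipated: 12.511 μJ

Answer: 12.51 μJ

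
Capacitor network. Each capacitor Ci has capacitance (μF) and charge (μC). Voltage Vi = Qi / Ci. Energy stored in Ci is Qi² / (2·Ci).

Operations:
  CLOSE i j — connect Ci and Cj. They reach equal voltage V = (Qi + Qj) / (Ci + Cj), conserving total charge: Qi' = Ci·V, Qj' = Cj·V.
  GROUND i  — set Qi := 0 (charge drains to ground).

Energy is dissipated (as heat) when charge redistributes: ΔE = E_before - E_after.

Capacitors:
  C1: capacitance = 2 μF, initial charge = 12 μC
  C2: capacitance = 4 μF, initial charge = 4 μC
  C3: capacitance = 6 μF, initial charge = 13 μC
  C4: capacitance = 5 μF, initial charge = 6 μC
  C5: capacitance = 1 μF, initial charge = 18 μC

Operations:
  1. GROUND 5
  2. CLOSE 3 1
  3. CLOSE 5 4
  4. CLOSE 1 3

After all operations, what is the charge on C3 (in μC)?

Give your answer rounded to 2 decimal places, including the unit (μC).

Answer: 18.75 μC

Derivation:
Initial: C1(2μF, Q=12μC, V=6.00V), C2(4μF, Q=4μC, V=1.00V), C3(6μF, Q=13μC, V=2.17V), C4(5μF, Q=6μC, V=1.20V), C5(1μF, Q=18μC, V=18.00V)
Op 1: GROUND 5: Q5=0; energy lost=162.000
Op 2: CLOSE 3-1: Q_total=25.00, C_total=8.00, V=3.12; Q3=18.75, Q1=6.25; dissipated=11.021
Op 3: CLOSE 5-4: Q_total=6.00, C_total=6.00, V=1.00; Q5=1.00, Q4=5.00; dissipated=0.600
Op 4: CLOSE 1-3: Q_total=25.00, C_total=8.00, V=3.12; Q1=6.25, Q3=18.75; dissipated=0.000
Final charges: Q1=6.25, Q2=4.00, Q3=18.75, Q4=5.00, Q5=1.00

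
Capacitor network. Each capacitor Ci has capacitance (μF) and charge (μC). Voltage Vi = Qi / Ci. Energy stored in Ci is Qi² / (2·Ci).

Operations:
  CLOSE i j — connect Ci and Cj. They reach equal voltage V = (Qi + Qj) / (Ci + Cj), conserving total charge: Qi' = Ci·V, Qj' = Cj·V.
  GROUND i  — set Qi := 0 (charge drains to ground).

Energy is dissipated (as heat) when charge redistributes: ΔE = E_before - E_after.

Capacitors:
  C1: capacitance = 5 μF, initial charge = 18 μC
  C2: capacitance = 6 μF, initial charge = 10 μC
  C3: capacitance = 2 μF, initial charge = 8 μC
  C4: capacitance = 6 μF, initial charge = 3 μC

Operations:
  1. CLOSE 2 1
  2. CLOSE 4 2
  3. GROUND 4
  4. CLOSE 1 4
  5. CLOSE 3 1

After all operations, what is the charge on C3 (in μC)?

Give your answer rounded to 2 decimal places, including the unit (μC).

Answer: 3.94 μC

Derivation:
Initial: C1(5μF, Q=18μC, V=3.60V), C2(6μF, Q=10μC, V=1.67V), C3(2μF, Q=8μC, V=4.00V), C4(6μF, Q=3μC, V=0.50V)
Op 1: CLOSE 2-1: Q_total=28.00, C_total=11.00, V=2.55; Q2=15.27, Q1=12.73; dissipated=5.097
Op 2: CLOSE 4-2: Q_total=18.27, C_total=12.00, V=1.52; Q4=9.14, Q2=9.14; dissipated=6.276
Op 3: GROUND 4: Q4=0; energy lost=6.956
Op 4: CLOSE 1-4: Q_total=12.73, C_total=11.00, V=1.16; Q1=5.79, Q4=6.94; dissipated=8.835
Op 5: CLOSE 3-1: Q_total=13.79, C_total=7.00, V=1.97; Q3=3.94, Q1=9.85; dissipated=5.773
Final charges: Q1=9.85, Q2=9.14, Q3=3.94, Q4=6.94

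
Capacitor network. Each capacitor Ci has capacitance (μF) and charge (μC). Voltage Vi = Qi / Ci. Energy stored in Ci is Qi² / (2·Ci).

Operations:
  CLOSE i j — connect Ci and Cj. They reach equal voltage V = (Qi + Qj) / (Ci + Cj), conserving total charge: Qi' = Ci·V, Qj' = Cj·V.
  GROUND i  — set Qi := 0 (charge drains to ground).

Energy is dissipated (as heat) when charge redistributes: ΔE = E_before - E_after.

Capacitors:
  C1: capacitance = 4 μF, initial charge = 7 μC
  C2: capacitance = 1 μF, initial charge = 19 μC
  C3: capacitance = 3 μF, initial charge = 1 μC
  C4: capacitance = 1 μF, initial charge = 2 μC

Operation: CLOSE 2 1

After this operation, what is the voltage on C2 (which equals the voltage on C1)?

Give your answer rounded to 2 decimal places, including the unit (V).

Initial: C1(4μF, Q=7μC, V=1.75V), C2(1μF, Q=19μC, V=19.00V), C3(3μF, Q=1μC, V=0.33V), C4(1μF, Q=2μC, V=2.00V)
Op 1: CLOSE 2-1: Q_total=26.00, C_total=5.00, V=5.20; Q2=5.20, Q1=20.80; dissipated=119.025

Answer: 5.20 V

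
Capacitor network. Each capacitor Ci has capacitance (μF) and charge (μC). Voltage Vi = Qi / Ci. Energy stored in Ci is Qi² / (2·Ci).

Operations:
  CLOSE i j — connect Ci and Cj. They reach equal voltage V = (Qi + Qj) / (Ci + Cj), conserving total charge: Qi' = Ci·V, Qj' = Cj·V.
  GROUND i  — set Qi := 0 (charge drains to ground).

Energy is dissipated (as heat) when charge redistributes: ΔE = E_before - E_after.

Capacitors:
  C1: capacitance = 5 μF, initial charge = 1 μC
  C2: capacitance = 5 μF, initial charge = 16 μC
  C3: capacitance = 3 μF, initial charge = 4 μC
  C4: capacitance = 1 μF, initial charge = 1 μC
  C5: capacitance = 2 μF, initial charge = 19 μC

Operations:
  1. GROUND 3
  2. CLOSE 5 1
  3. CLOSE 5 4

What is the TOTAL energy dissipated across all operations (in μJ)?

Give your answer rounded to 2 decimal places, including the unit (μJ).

Answer: 65.59 μJ

Derivation:
Initial: C1(5μF, Q=1μC, V=0.20V), C2(5μF, Q=16μC, V=3.20V), C3(3μF, Q=4μC, V=1.33V), C4(1μF, Q=1μC, V=1.00V), C5(2μF, Q=19μC, V=9.50V)
Op 1: GROUND 3: Q3=0; energy lost=2.667
Op 2: CLOSE 5-1: Q_total=20.00, C_total=7.00, V=2.86; Q5=5.71, Q1=14.29; dissipated=61.779
Op 3: CLOSE 5-4: Q_total=6.71, C_total=3.00, V=2.24; Q5=4.48, Q4=2.24; dissipated=1.150
Total dissipated: 65.595 μJ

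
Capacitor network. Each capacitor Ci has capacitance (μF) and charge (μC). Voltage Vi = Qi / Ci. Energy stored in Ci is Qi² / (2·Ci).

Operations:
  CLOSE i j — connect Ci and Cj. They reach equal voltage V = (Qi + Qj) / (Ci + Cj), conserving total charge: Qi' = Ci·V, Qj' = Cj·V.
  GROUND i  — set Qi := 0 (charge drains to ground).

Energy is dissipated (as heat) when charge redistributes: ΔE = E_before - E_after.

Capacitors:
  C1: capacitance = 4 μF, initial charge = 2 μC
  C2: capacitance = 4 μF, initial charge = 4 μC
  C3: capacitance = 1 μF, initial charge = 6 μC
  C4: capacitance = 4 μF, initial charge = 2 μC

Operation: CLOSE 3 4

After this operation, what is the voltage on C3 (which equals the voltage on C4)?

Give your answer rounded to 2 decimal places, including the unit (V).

Answer: 1.60 V

Derivation:
Initial: C1(4μF, Q=2μC, V=0.50V), C2(4μF, Q=4μC, V=1.00V), C3(1μF, Q=6μC, V=6.00V), C4(4μF, Q=2μC, V=0.50V)
Op 1: CLOSE 3-4: Q_total=8.00, C_total=5.00, V=1.60; Q3=1.60, Q4=6.40; dissipated=12.100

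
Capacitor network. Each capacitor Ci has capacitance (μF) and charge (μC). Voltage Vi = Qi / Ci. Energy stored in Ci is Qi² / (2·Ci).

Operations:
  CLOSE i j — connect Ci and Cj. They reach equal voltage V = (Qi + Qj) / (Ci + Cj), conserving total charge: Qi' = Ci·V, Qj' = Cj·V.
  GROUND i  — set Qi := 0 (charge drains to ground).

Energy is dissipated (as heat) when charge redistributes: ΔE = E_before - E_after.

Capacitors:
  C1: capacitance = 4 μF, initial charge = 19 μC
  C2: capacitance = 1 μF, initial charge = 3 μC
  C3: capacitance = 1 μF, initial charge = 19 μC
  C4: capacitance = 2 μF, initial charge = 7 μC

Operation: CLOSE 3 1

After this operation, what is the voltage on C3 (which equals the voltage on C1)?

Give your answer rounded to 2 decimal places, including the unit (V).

Answer: 7.60 V

Derivation:
Initial: C1(4μF, Q=19μC, V=4.75V), C2(1μF, Q=3μC, V=3.00V), C3(1μF, Q=19μC, V=19.00V), C4(2μF, Q=7μC, V=3.50V)
Op 1: CLOSE 3-1: Q_total=38.00, C_total=5.00, V=7.60; Q3=7.60, Q1=30.40; dissipated=81.225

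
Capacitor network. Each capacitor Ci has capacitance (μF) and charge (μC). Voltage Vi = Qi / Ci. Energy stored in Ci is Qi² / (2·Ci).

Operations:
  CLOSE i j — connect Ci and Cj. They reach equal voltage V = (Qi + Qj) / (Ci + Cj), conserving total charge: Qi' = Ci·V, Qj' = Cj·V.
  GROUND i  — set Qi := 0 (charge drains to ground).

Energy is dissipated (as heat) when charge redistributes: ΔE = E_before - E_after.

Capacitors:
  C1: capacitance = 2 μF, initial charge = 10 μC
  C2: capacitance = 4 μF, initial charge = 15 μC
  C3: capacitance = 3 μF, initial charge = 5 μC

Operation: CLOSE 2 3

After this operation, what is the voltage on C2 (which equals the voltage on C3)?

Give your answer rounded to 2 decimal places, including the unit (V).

Answer: 2.86 V

Derivation:
Initial: C1(2μF, Q=10μC, V=5.00V), C2(4μF, Q=15μC, V=3.75V), C3(3μF, Q=5μC, V=1.67V)
Op 1: CLOSE 2-3: Q_total=20.00, C_total=7.00, V=2.86; Q2=11.43, Q3=8.57; dissipated=3.720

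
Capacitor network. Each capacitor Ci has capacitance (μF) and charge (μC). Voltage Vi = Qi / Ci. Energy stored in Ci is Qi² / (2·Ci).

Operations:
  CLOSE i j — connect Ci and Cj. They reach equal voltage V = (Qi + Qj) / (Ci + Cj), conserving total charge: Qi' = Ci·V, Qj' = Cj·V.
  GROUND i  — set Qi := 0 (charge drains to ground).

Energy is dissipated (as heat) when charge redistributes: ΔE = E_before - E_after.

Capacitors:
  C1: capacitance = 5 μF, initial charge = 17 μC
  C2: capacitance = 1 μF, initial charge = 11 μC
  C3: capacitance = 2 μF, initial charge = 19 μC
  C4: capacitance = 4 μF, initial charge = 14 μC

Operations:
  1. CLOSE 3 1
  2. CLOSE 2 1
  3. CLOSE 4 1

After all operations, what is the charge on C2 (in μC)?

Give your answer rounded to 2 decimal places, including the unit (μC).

Answer: 6.12 μC

Derivation:
Initial: C1(5μF, Q=17μC, V=3.40V), C2(1μF, Q=11μC, V=11.00V), C3(2μF, Q=19μC, V=9.50V), C4(4μF, Q=14μC, V=3.50V)
Op 1: CLOSE 3-1: Q_total=36.00, C_total=7.00, V=5.14; Q3=10.29, Q1=25.71; dissipated=26.579
Op 2: CLOSE 2-1: Q_total=36.71, C_total=6.00, V=6.12; Q2=6.12, Q1=30.60; dissipated=14.294
Op 3: CLOSE 4-1: Q_total=44.60, C_total=9.00, V=4.96; Q4=19.82, Q1=24.78; dissipated=7.622
Final charges: Q1=24.78, Q2=6.12, Q3=10.29, Q4=19.82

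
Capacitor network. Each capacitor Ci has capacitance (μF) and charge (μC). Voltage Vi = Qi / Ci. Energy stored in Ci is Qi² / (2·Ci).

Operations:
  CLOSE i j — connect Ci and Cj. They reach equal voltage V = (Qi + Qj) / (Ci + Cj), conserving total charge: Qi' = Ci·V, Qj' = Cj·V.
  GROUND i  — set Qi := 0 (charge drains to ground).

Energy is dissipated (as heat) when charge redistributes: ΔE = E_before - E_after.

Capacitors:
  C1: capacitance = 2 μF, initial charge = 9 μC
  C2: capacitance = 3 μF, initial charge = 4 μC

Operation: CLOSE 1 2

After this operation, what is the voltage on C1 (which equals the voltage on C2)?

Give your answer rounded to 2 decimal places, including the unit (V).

Answer: 2.60 V

Derivation:
Initial: C1(2μF, Q=9μC, V=4.50V), C2(3μF, Q=4μC, V=1.33V)
Op 1: CLOSE 1-2: Q_total=13.00, C_total=5.00, V=2.60; Q1=5.20, Q2=7.80; dissipated=6.017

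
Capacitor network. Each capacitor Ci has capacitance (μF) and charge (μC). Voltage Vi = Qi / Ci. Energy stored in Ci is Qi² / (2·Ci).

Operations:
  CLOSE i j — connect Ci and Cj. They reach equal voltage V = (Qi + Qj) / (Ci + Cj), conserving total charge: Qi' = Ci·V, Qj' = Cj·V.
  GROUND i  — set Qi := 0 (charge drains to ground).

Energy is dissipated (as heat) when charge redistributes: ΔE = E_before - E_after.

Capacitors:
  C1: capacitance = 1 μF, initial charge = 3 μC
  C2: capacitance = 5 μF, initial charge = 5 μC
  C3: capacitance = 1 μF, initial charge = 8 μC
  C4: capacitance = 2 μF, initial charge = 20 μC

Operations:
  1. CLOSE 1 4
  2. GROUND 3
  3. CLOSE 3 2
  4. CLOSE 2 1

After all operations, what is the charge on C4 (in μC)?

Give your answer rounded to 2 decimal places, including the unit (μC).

Answer: 15.33 μC

Derivation:
Initial: C1(1μF, Q=3μC, V=3.00V), C2(5μF, Q=5μC, V=1.00V), C3(1μF, Q=8μC, V=8.00V), C4(2μF, Q=20μC, V=10.00V)
Op 1: CLOSE 1-4: Q_total=23.00, C_total=3.00, V=7.67; Q1=7.67, Q4=15.33; dissipated=16.333
Op 2: GROUND 3: Q3=0; energy lost=32.000
Op 3: CLOSE 3-2: Q_total=5.00, C_total=6.00, V=0.83; Q3=0.83, Q2=4.17; dissipated=0.417
Op 4: CLOSE 2-1: Q_total=11.83, C_total=6.00, V=1.97; Q2=9.86, Q1=1.97; dissipated=19.456
Final charges: Q1=1.97, Q2=9.86, Q3=0.83, Q4=15.33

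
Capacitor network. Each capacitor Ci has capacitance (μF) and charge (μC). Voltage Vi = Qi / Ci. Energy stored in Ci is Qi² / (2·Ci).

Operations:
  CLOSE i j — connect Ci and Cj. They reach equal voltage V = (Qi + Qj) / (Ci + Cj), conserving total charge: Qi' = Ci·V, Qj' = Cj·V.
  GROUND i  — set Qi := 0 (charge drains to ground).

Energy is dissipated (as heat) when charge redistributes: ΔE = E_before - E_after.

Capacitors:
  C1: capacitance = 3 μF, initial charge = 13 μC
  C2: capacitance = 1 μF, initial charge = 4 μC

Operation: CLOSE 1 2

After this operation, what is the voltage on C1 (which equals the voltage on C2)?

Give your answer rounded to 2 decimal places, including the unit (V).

Answer: 4.25 V

Derivation:
Initial: C1(3μF, Q=13μC, V=4.33V), C2(1μF, Q=4μC, V=4.00V)
Op 1: CLOSE 1-2: Q_total=17.00, C_total=4.00, V=4.25; Q1=12.75, Q2=4.25; dissipated=0.042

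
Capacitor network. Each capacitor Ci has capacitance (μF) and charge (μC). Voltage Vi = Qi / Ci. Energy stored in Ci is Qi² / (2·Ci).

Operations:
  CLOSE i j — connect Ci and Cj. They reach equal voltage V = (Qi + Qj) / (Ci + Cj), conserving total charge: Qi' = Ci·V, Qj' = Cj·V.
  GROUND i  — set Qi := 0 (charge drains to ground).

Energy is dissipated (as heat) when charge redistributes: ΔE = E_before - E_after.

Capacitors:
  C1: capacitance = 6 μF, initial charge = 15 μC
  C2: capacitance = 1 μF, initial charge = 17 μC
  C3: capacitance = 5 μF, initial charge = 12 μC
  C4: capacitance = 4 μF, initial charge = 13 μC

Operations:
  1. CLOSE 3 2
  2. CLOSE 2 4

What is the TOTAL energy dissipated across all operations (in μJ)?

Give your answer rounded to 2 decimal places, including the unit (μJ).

Initial: C1(6μF, Q=15μC, V=2.50V), C2(1μF, Q=17μC, V=17.00V), C3(5μF, Q=12μC, V=2.40V), C4(4μF, Q=13μC, V=3.25V)
Op 1: CLOSE 3-2: Q_total=29.00, C_total=6.00, V=4.83; Q3=24.17, Q2=4.83; dissipated=88.817
Op 2: CLOSE 2-4: Q_total=17.83, C_total=5.00, V=3.57; Q2=3.57, Q4=14.27; dissipated=1.003
Total dissipated: 89.819 μJ

Answer: 89.82 μJ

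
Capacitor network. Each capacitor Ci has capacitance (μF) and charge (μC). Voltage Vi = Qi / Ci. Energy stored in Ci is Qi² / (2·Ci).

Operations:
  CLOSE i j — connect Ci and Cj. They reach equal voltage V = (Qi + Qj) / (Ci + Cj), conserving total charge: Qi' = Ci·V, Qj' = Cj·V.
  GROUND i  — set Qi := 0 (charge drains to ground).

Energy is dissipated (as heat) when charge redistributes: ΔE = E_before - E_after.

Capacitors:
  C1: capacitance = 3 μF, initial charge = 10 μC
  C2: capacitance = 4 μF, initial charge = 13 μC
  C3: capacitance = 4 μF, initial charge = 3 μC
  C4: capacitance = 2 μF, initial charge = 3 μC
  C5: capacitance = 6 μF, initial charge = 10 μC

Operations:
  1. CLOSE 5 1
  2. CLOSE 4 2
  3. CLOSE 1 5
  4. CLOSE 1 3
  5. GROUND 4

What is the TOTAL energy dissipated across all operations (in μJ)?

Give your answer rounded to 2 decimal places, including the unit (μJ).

Answer: 13.79 μJ

Derivation:
Initial: C1(3μF, Q=10μC, V=3.33V), C2(4μF, Q=13μC, V=3.25V), C3(4μF, Q=3μC, V=0.75V), C4(2μF, Q=3μC, V=1.50V), C5(6μF, Q=10μC, V=1.67V)
Op 1: CLOSE 5-1: Q_total=20.00, C_total=9.00, V=2.22; Q5=13.33, Q1=6.67; dissipated=2.778
Op 2: CLOSE 4-2: Q_total=16.00, C_total=6.00, V=2.67; Q4=5.33, Q2=10.67; dissipated=2.042
Op 3: CLOSE 1-5: Q_total=20.00, C_total=9.00, V=2.22; Q1=6.67, Q5=13.33; dissipated=0.000
Op 4: CLOSE 1-3: Q_total=9.67, C_total=7.00, V=1.38; Q1=4.14, Q3=5.52; dissipated=1.858
Op 5: GROUND 4: Q4=0; energy lost=7.111
Total dissipated: 13.788 μJ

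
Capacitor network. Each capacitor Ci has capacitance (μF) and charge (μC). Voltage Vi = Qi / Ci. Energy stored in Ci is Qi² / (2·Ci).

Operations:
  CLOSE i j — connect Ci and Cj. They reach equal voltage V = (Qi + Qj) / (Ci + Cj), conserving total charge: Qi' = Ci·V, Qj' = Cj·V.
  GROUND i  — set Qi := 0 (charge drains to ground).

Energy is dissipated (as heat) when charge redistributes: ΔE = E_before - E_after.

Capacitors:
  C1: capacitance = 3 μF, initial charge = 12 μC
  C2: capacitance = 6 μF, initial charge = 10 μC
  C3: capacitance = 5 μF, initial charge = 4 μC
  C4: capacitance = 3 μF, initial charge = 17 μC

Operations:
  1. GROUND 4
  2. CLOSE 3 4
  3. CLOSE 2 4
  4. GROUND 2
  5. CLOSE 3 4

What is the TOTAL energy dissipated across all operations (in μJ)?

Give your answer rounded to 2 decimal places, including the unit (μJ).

Initial: C1(3μF, Q=12μC, V=4.00V), C2(6μF, Q=10μC, V=1.67V), C3(5μF, Q=4μC, V=0.80V), C4(3μF, Q=17μC, V=5.67V)
Op 1: GROUND 4: Q4=0; energy lost=48.167
Op 2: CLOSE 3-4: Q_total=4.00, C_total=8.00, V=0.50; Q3=2.50, Q4=1.50; dissipated=0.600
Op 3: CLOSE 2-4: Q_total=11.50, C_total=9.00, V=1.28; Q2=7.67, Q4=3.83; dissipated=1.361
Op 4: GROUND 2: Q2=0; energy lost=4.898
Op 5: CLOSE 3-4: Q_total=6.33, C_total=8.00, V=0.79; Q3=3.96, Q4=2.38; dissipated=0.567
Total dissipated: 55.593 μJ

Answer: 55.59 μJ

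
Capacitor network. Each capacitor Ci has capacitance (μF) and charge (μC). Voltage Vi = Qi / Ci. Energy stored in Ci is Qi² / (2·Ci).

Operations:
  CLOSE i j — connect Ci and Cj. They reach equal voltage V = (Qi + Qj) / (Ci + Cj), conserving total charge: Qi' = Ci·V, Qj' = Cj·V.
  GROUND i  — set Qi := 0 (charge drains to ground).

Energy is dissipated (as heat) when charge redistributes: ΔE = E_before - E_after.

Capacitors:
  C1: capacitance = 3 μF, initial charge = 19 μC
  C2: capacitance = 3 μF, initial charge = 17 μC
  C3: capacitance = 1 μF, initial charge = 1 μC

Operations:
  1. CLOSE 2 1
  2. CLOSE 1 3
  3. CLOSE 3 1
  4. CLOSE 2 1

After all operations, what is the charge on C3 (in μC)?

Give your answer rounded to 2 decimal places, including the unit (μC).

Initial: C1(3μF, Q=19μC, V=6.33V), C2(3μF, Q=17μC, V=5.67V), C3(1μF, Q=1μC, V=1.00V)
Op 1: CLOSE 2-1: Q_total=36.00, C_total=6.00, V=6.00; Q2=18.00, Q1=18.00; dissipated=0.333
Op 2: CLOSE 1-3: Q_total=19.00, C_total=4.00, V=4.75; Q1=14.25, Q3=4.75; dissipated=9.375
Op 3: CLOSE 3-1: Q_total=19.00, C_total=4.00, V=4.75; Q3=4.75, Q1=14.25; dissipated=0.000
Op 4: CLOSE 2-1: Q_total=32.25, C_total=6.00, V=5.38; Q2=16.12, Q1=16.12; dissipated=1.172
Final charges: Q1=16.12, Q2=16.12, Q3=4.75

Answer: 4.75 μC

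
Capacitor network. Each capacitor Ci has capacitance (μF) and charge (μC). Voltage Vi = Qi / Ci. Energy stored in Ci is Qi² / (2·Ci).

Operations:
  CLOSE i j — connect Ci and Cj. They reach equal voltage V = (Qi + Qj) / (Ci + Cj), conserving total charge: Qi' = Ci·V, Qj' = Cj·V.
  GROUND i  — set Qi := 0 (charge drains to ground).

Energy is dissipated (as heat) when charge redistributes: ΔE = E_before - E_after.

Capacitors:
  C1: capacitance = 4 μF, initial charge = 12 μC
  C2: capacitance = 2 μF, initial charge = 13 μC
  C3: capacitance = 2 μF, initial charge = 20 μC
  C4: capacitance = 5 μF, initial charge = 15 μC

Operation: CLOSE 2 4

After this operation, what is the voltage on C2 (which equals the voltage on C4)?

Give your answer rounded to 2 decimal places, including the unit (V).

Initial: C1(4μF, Q=12μC, V=3.00V), C2(2μF, Q=13μC, V=6.50V), C3(2μF, Q=20μC, V=10.00V), C4(5μF, Q=15μC, V=3.00V)
Op 1: CLOSE 2-4: Q_total=28.00, C_total=7.00, V=4.00; Q2=8.00, Q4=20.00; dissipated=8.750

Answer: 4.00 V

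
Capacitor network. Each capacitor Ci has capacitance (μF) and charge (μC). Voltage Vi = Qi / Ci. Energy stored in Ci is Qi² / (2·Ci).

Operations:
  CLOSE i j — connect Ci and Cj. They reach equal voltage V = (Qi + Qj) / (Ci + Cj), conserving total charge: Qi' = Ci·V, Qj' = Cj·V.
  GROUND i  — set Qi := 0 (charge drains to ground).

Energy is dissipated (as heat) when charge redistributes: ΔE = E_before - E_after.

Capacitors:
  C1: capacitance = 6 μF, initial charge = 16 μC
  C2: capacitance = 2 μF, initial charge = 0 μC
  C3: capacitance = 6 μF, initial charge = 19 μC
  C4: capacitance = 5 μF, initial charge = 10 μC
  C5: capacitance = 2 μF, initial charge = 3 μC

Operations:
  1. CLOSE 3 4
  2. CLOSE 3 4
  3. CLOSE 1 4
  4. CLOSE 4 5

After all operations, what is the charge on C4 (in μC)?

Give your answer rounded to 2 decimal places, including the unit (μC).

Initial: C1(6μF, Q=16μC, V=2.67V), C2(2μF, Q=0μC, V=0.00V), C3(6μF, Q=19μC, V=3.17V), C4(5μF, Q=10μC, V=2.00V), C5(2μF, Q=3μC, V=1.50V)
Op 1: CLOSE 3-4: Q_total=29.00, C_total=11.00, V=2.64; Q3=15.82, Q4=13.18; dissipated=1.856
Op 2: CLOSE 3-4: Q_total=29.00, C_total=11.00, V=2.64; Q3=15.82, Q4=13.18; dissipated=0.000
Op 3: CLOSE 1-4: Q_total=29.18, C_total=11.00, V=2.65; Q1=15.92, Q4=13.26; dissipated=0.001
Op 4: CLOSE 4-5: Q_total=16.26, C_total=7.00, V=2.32; Q4=11.62, Q5=4.65; dissipated=0.949
Final charges: Q1=15.92, Q2=0.00, Q3=15.82, Q4=11.62, Q5=4.65

Answer: 11.62 μC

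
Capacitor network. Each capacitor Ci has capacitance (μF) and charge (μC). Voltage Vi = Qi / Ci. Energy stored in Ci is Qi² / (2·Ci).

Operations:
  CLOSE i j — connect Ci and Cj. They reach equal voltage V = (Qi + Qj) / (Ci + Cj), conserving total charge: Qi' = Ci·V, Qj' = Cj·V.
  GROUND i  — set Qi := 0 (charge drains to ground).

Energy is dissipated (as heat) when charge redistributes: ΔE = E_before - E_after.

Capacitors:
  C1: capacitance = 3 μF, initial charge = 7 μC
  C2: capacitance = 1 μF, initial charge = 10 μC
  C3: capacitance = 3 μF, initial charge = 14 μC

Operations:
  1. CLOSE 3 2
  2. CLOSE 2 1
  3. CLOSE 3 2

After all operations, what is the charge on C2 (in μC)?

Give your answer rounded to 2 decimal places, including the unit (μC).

Initial: C1(3μF, Q=7μC, V=2.33V), C2(1μF, Q=10μC, V=10.00V), C3(3μF, Q=14μC, V=4.67V)
Op 1: CLOSE 3-2: Q_total=24.00, C_total=4.00, V=6.00; Q3=18.00, Q2=6.00; dissipated=10.667
Op 2: CLOSE 2-1: Q_total=13.00, C_total=4.00, V=3.25; Q2=3.25, Q1=9.75; dissipated=5.042
Op 3: CLOSE 3-2: Q_total=21.25, C_total=4.00, V=5.31; Q3=15.94, Q2=5.31; dissipated=2.836
Final charges: Q1=9.75, Q2=5.31, Q3=15.94

Answer: 5.31 μC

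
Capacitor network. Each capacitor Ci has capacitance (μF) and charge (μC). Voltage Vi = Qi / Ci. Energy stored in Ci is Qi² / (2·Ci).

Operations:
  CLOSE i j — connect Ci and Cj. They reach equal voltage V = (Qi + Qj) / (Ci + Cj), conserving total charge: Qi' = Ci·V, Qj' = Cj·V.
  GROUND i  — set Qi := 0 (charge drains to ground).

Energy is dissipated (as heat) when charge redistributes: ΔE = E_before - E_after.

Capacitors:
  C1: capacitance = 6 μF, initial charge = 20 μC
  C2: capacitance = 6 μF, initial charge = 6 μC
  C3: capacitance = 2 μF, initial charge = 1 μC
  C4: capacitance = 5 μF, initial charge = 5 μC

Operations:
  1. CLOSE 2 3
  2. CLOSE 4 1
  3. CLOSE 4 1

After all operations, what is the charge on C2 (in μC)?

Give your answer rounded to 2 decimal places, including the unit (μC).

Answer: 5.25 μC

Derivation:
Initial: C1(6μF, Q=20μC, V=3.33V), C2(6μF, Q=6μC, V=1.00V), C3(2μF, Q=1μC, V=0.50V), C4(5μF, Q=5μC, V=1.00V)
Op 1: CLOSE 2-3: Q_total=7.00, C_total=8.00, V=0.88; Q2=5.25, Q3=1.75; dissipated=0.188
Op 2: CLOSE 4-1: Q_total=25.00, C_total=11.00, V=2.27; Q4=11.36, Q1=13.64; dissipated=7.424
Op 3: CLOSE 4-1: Q_total=25.00, C_total=11.00, V=2.27; Q4=11.36, Q1=13.64; dissipated=0.000
Final charges: Q1=13.64, Q2=5.25, Q3=1.75, Q4=11.36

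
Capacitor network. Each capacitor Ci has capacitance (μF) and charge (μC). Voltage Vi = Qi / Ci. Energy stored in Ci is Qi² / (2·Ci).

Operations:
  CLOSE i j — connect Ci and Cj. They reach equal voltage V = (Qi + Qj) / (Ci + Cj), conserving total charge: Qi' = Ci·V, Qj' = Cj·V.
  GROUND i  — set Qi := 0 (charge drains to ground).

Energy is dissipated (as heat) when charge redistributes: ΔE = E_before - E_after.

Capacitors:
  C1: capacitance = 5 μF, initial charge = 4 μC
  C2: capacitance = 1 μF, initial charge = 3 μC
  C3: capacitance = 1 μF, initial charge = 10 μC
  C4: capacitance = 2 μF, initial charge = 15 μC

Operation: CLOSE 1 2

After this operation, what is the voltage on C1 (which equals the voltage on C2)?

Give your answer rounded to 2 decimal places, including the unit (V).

Initial: C1(5μF, Q=4μC, V=0.80V), C2(1μF, Q=3μC, V=3.00V), C3(1μF, Q=10μC, V=10.00V), C4(2μF, Q=15μC, V=7.50V)
Op 1: CLOSE 1-2: Q_total=7.00, C_total=6.00, V=1.17; Q1=5.83, Q2=1.17; dissipated=2.017

Answer: 1.17 V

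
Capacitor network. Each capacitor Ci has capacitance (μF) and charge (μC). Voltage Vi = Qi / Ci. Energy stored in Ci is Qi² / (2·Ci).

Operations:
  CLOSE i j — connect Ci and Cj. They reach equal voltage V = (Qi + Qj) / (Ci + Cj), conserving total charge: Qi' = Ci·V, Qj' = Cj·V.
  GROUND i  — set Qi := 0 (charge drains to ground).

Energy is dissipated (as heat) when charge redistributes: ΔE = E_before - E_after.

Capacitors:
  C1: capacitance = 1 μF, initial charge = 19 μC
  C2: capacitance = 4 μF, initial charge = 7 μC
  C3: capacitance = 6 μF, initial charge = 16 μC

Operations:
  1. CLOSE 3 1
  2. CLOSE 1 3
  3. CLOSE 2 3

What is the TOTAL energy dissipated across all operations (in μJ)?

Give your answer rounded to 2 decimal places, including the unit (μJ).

Answer: 127.01 μJ

Derivation:
Initial: C1(1μF, Q=19μC, V=19.00V), C2(4μF, Q=7μC, V=1.75V), C3(6μF, Q=16μC, V=2.67V)
Op 1: CLOSE 3-1: Q_total=35.00, C_total=7.00, V=5.00; Q3=30.00, Q1=5.00; dissipated=114.333
Op 2: CLOSE 1-3: Q_total=35.00, C_total=7.00, V=5.00; Q1=5.00, Q3=30.00; dissipated=0.000
Op 3: CLOSE 2-3: Q_total=37.00, C_total=10.00, V=3.70; Q2=14.80, Q3=22.20; dissipated=12.675
Total dissipated: 127.008 μJ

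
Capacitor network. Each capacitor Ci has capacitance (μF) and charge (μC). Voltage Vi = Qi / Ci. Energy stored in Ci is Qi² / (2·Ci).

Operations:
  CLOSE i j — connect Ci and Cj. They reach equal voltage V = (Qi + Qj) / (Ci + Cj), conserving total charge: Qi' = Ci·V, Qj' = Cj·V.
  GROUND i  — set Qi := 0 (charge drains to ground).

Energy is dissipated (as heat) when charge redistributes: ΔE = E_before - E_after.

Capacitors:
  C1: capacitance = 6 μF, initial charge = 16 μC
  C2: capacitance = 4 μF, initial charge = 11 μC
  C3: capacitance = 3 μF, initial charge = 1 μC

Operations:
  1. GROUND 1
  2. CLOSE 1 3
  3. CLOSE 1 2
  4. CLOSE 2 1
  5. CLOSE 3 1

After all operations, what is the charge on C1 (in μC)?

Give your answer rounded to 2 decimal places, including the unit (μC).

Answer: 4.89 μC

Derivation:
Initial: C1(6μF, Q=16μC, V=2.67V), C2(4μF, Q=11μC, V=2.75V), C3(3μF, Q=1μC, V=0.33V)
Op 1: GROUND 1: Q1=0; energy lost=21.333
Op 2: CLOSE 1-3: Q_total=1.00, C_total=9.00, V=0.11; Q1=0.67, Q3=0.33; dissipated=0.111
Op 3: CLOSE 1-2: Q_total=11.67, C_total=10.00, V=1.17; Q1=7.00, Q2=4.67; dissipated=8.356
Op 4: CLOSE 2-1: Q_total=11.67, C_total=10.00, V=1.17; Q2=4.67, Q1=7.00; dissipated=0.000
Op 5: CLOSE 3-1: Q_total=7.33, C_total=9.00, V=0.81; Q3=2.44, Q1=4.89; dissipated=1.114
Final charges: Q1=4.89, Q2=4.67, Q3=2.44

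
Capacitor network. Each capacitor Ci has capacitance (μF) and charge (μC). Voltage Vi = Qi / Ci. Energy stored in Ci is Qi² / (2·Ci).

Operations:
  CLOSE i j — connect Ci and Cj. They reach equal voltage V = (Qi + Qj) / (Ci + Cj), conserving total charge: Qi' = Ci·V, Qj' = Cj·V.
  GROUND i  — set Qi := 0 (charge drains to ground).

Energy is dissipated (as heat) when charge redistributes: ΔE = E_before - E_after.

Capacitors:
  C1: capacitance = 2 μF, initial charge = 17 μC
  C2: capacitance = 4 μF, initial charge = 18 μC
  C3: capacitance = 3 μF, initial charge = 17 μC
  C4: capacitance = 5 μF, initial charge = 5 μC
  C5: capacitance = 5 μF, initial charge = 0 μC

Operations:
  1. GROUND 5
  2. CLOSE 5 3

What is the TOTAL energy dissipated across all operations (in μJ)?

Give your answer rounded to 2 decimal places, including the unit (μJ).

Initial: C1(2μF, Q=17μC, V=8.50V), C2(4μF, Q=18μC, V=4.50V), C3(3μF, Q=17μC, V=5.67V), C4(5μF, Q=5μC, V=1.00V), C5(5μF, Q=0μC, V=0.00V)
Op 1: GROUND 5: Q5=0; energy lost=0.000
Op 2: CLOSE 5-3: Q_total=17.00, C_total=8.00, V=2.12; Q5=10.62, Q3=6.38; dissipated=30.104
Total dissipated: 30.104 μJ

Answer: 30.10 μJ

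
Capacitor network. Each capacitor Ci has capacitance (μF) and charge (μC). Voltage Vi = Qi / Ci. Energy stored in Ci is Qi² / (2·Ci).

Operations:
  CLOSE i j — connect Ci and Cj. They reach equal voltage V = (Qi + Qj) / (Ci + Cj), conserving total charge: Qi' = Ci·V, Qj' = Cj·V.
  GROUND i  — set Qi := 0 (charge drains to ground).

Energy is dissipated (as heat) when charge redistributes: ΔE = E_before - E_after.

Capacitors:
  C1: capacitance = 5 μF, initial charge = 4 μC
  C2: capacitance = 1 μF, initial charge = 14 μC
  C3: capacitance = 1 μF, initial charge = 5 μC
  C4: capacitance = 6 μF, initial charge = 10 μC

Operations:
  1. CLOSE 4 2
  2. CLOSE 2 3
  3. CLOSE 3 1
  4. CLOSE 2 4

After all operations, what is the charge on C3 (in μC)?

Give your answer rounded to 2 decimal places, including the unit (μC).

Initial: C1(5μF, Q=4μC, V=0.80V), C2(1μF, Q=14μC, V=14.00V), C3(1μF, Q=5μC, V=5.00V), C4(6μF, Q=10μC, V=1.67V)
Op 1: CLOSE 4-2: Q_total=24.00, C_total=7.00, V=3.43; Q4=20.57, Q2=3.43; dissipated=65.190
Op 2: CLOSE 2-3: Q_total=8.43, C_total=2.00, V=4.21; Q2=4.21, Q3=4.21; dissipated=0.617
Op 3: CLOSE 3-1: Q_total=8.21, C_total=6.00, V=1.37; Q3=1.37, Q1=6.85; dissipated=4.857
Op 4: CLOSE 2-4: Q_total=24.79, C_total=7.00, V=3.54; Q2=3.54, Q4=21.24; dissipated=0.265
Final charges: Q1=6.85, Q2=3.54, Q3=1.37, Q4=21.24

Answer: 1.37 μC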